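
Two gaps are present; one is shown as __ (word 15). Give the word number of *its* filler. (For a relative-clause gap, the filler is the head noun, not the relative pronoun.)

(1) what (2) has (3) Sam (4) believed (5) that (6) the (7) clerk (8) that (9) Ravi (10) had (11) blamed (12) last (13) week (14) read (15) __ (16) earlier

1

The marked gap is the direct object of "read".
Its filler is the fronted wh-phrase "what", at word 1.
(The other dependency links word 7 to a gap after word 11.)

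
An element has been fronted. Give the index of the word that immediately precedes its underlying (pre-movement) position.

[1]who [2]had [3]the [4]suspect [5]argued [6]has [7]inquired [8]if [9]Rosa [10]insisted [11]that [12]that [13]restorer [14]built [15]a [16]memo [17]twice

5

The displaced element is "who" (word 1).
It is linked across 1 clause boundary (Ø).
It functions as the subject of "inquired", so the gap sits immediately after word 5 ("argued").
Base order: The suspect had argued who has inquired if Rosa insisted that that restorer built a memo twice.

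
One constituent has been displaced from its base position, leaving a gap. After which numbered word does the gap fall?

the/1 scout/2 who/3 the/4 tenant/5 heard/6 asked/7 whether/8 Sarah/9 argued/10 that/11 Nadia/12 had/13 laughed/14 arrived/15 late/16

The displaced element is "the scout" (word 2).
It is linked across 1 clause boundary (Ø).
It functions as the subject of "asked", so the gap sits immediately after word 6 ("heard").
Base order: The tenant heard that the scout asked whether Sarah argued that Nadia had laughed.

6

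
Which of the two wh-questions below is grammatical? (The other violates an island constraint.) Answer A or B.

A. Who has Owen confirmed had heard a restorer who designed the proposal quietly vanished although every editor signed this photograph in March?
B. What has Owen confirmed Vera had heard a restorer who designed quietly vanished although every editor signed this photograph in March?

In B, the wh-phrase is extracted from inside a complex-NP island (relative clause) (introduced by "who"), which blocks movement.
In A, the extraction path crosses only that-complement boundaries, which are transparent.
So A is grammatical.

A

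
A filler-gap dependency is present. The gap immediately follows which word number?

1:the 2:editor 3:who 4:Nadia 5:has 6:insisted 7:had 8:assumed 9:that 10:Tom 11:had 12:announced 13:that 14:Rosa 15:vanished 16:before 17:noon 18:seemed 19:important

6

The displaced element is "the editor" (word 2).
It is linked across 1 clause boundary (Ø).
It functions as the subject of "assumed", so the gap sits immediately after word 6 ("insisted").
Base order: Nadia has insisted that the editor had assumed that Tom had announced that Rosa vanished before noon.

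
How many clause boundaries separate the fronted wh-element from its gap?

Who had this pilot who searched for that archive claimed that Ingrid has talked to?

1

"who" is extracted from the PP object of "talked".
Boundaries crossed, outermost first: [that] — 1 in total.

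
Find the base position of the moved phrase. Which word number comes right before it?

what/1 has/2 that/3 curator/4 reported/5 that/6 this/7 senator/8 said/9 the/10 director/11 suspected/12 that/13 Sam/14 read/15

The displaced element is "what" (word 1).
It is linked across 3 clause boundaries (that → Ø → that).
It functions as the direct object of "read", so the gap sits immediately after word 15 ("read").
Base order: That curator has reported that this senator said the director suspected that Sam read what.

15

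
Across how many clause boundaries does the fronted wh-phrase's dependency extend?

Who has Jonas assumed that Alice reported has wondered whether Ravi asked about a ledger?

"who" is extracted from the subject of "wondered".
Boundaries crossed, outermost first: [that], [Ø] — 2 in total.

2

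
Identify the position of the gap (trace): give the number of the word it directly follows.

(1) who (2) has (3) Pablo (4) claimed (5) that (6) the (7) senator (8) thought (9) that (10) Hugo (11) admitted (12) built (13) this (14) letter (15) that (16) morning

The displaced element is "who" (word 1).
It is linked across 3 clause boundaries (that → that → Ø).
It functions as the subject of "built", so the gap sits immediately after word 11 ("admitted").
Base order: Pablo has claimed that the senator thought that Hugo admitted that who built this letter that morning.

11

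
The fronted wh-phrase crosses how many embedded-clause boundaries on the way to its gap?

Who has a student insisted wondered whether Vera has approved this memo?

"who" is extracted from the subject of "wondered".
Boundaries crossed, outermost first: [Ø] — 1 in total.

1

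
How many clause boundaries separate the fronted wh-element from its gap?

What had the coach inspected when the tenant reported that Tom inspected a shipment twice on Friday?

"what" originates inside the matrix clause — no clause boundary is crossed.

0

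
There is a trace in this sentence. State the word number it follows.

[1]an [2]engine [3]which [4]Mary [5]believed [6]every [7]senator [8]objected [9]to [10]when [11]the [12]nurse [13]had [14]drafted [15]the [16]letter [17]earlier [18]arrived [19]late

The displaced element is "an engine" (word 2).
It is linked across 1 clause boundary (Ø).
It functions as the object of the preposition "to" of "objected", so the gap sits immediately after word 9 ("to").
Base order: Mary believed every senator objected to an engine when the nurse had drafted the letter earlier.

9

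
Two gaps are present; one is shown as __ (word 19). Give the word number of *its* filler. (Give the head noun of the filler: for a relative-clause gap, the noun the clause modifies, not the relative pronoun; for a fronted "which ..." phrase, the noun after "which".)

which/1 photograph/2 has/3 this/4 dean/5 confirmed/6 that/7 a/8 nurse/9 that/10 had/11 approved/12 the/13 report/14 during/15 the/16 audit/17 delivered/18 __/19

The marked gap is the direct object of "delivered".
Its filler is the fronted wh-phrase "which photograph", at word 2.
(The other dependency links word 9 to a gap after word 10.)

2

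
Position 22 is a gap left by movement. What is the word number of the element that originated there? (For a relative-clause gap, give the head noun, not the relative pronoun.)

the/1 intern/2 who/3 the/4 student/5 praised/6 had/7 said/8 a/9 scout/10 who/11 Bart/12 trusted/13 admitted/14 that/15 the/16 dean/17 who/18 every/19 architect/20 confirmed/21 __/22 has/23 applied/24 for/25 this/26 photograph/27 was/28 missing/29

The gap at 22 is the subject of "applied", inside a relative clause.
The relative pronoun is "who" (word 18); it is bound by the head noun immediately before it.
Its filler is the head noun "dean", at word 17.

17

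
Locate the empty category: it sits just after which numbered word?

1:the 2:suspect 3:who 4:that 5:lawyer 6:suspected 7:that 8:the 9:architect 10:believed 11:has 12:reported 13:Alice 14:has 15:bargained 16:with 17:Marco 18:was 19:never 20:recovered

The displaced element is "the suspect" (word 2).
It is linked across 2 clause boundaries (that → Ø).
It functions as the subject of "reported", so the gap sits immediately after word 10 ("believed").
Base order: That lawyer suspected that the architect believed that the suspect has reported Alice has bargained with Marco.

10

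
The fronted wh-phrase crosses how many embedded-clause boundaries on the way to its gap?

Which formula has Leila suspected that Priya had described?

1

"which formula" is extracted from the object of "described".
Boundaries crossed, outermost first: [that] — 1 in total.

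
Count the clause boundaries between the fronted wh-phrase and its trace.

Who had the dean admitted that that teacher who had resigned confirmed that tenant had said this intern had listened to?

"who" is extracted from the PP object of "listened".
Boundaries crossed, outermost first: [that], [Ø], [Ø] — 3 in total.

3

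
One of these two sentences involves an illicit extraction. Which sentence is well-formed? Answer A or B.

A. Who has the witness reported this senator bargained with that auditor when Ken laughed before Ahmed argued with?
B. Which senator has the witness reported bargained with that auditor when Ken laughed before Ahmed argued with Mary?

B

In A, the wh-phrase is extracted from inside an adjunct island (introduced by "when"), which blocks movement.
In B, the extraction path crosses only that-complement boundaries, which are transparent.
So B is grammatical.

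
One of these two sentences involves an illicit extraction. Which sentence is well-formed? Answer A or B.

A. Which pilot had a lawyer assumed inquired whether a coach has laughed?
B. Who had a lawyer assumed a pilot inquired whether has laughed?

In B, the wh-phrase is extracted from inside a wh-island (introduced by "whether"), which blocks movement.
In A, the extraction path crosses only that-complement boundaries, which are transparent.
So A is grammatical.

A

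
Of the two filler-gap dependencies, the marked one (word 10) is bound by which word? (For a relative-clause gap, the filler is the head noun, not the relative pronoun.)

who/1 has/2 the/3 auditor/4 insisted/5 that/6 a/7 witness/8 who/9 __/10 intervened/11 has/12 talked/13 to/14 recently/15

The marked gap is inside the relative clause, the subject of "intervened".
Its filler is the head noun "witness" (via "who"), at word 8.
(The other dependency links word 1 to a gap after word 14.)

8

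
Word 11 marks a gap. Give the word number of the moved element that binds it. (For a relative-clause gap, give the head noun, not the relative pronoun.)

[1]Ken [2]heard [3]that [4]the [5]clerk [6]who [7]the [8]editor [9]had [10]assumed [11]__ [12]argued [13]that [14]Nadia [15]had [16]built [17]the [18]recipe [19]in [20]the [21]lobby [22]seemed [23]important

5

The gap at 11 is the subject of "argued", inside a relative clause.
The relative pronoun is "who" (word 6); it is bound by the head noun immediately before it.
Its filler is the head noun "clerk", at word 5.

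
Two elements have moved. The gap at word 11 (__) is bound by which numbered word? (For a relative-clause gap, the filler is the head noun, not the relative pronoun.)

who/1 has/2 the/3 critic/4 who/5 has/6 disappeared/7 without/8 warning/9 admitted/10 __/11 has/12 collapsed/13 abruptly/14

The marked gap is the subject of "collapsed".
Its filler is the fronted wh-phrase "who", at word 1.
(The other dependency links word 4 to a gap after word 5.)

1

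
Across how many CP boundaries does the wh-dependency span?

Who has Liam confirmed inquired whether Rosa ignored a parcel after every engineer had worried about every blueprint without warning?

"who" is extracted from the subject of "inquired".
Boundaries crossed, outermost first: [Ø] — 1 in total.

1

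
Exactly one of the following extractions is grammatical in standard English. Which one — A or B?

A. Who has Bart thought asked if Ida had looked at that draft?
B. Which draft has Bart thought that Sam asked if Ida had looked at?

In B, the wh-phrase is extracted from inside a wh-island (introduced by "if"), which blocks movement.
In A, the extraction path crosses only that-complement boundaries, which are transparent.
So A is grammatical.

A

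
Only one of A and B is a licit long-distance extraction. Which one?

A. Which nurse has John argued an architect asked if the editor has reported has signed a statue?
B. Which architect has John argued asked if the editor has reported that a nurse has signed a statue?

B

In A, the wh-phrase is extracted from inside a wh-island (introduced by "if"), which blocks movement.
In B, the extraction path crosses only that-complement boundaries, which are transparent.
So B is grammatical.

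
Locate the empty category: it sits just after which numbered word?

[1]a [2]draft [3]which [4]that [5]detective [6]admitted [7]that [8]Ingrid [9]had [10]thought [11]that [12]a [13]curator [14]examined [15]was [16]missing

14

The displaced element is "a draft" (word 2).
It is linked across 2 clause boundaries (that → that).
It functions as the direct object of "examined", so the gap sits immediately after word 14 ("examined").
Base order: That detective admitted that Ingrid had thought that a curator examined a draft.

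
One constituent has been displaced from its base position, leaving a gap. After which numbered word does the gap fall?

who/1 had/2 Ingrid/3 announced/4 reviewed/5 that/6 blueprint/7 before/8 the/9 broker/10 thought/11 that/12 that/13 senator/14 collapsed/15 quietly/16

4

The displaced element is "who" (word 1).
It is linked across 1 clause boundary (Ø).
It functions as the subject of "reviewed", so the gap sits immediately after word 4 ("announced").
Base order: Ingrid had announced who reviewed that blueprint before the broker thought that that senator collapsed quietly.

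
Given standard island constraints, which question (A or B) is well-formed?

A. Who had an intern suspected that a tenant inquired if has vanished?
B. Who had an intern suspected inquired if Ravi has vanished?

In A, the wh-phrase is extracted from inside a wh-island (introduced by "if"), which blocks movement.
In B, the extraction path crosses only that-complement boundaries, which are transparent.
So B is grammatical.

B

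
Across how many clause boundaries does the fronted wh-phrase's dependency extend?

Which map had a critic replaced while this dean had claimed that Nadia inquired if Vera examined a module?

"which map" originates inside the matrix clause — no clause boundary is crossed.

0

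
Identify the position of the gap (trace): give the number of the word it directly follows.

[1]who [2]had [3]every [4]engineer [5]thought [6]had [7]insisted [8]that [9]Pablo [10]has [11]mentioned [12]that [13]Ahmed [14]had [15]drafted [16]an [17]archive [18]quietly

The displaced element is "who" (word 1).
It is linked across 1 clause boundary (Ø).
It functions as the subject of "insisted", so the gap sits immediately after word 5 ("thought").
Base order: Every engineer had thought that who had insisted that Pablo has mentioned that Ahmed had drafted an archive quietly.

5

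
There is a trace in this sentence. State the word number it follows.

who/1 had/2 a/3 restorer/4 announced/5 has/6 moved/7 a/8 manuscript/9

The displaced element is "who" (word 1).
It is linked across 1 clause boundary (Ø).
It functions as the subject of "moved", so the gap sits immediately after word 5 ("announced").
Base order: A restorer had announced that who has moved a manuscript.

5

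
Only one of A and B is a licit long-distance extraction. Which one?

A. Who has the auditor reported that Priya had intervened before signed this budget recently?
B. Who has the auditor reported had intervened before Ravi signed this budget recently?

In A, the wh-phrase is extracted from inside an adjunct island (introduced by "before"), which blocks movement.
In B, the extraction path crosses only that-complement boundaries, which are transparent.
So B is grammatical.

B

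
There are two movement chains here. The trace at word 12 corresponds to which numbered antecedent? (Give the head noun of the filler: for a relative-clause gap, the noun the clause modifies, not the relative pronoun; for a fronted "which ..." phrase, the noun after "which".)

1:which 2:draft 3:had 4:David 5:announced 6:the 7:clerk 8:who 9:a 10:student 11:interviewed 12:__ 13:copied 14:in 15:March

The marked gap is inside the relative clause, the direct object of "interviewed".
Its filler is the head noun "clerk" (via "who"), at word 7.
(The other dependency links word 2 to a gap after word 13.)

7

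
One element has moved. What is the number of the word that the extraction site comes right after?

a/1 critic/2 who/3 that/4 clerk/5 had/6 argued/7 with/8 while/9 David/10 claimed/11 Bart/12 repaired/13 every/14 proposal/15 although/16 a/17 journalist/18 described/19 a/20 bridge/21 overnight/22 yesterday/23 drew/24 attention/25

The displaced element is "a critic" (word 2).
It functions as the object of the preposition "with" of "argued", so the gap sits immediately after word 8 ("with").
Base order: That clerk had argued with a critic while David claimed Bart repaired every proposal although a journalist described a bridge overnight yesterday.

8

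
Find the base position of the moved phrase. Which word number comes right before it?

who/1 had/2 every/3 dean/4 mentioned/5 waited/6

The displaced element is "who" (word 1).
It is linked across 1 clause boundary (Ø).
It functions as the subject of "waited", so the gap sits immediately after word 5 ("mentioned").
Base order: Every dean had mentioned that who waited.

5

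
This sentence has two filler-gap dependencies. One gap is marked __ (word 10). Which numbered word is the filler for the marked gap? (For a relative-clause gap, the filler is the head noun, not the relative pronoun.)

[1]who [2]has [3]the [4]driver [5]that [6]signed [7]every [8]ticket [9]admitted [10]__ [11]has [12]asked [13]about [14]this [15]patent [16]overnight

The marked gap is the subject of "asked".
Its filler is the fronted wh-phrase "who", at word 1.
(The other dependency links word 4 to a gap after word 5.)

1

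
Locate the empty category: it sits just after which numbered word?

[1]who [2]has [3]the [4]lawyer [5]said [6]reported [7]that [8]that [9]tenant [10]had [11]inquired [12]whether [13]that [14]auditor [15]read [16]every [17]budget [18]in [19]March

5

The displaced element is "who" (word 1).
It is linked across 1 clause boundary (Ø).
It functions as the subject of "reported", so the gap sits immediately after word 5 ("said").
Base order: The lawyer has said that who reported that that tenant had inquired whether that auditor read every budget in March.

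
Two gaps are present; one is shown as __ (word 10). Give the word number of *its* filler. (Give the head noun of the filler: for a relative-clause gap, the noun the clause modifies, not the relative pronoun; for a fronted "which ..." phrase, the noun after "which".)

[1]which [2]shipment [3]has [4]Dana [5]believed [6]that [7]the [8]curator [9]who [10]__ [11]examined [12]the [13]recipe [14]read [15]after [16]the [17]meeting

The marked gap is inside the relative clause, the subject of "examined".
Its filler is the head noun "curator" (via "who"), at word 8.
(The other dependency links word 2 to a gap after word 14.)

8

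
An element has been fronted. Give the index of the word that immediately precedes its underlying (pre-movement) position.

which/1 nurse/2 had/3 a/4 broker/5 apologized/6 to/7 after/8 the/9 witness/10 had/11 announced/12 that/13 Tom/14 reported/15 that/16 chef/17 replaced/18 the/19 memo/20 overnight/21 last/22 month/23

7

The displaced element is "which nurse" (word 2).
It functions as the object of the preposition "to" of "apologized", so the gap sits immediately after word 7 ("to").
Base order: A broker had apologized to which nurse after the witness had announced that Tom reported that chef replaced the memo overnight last month.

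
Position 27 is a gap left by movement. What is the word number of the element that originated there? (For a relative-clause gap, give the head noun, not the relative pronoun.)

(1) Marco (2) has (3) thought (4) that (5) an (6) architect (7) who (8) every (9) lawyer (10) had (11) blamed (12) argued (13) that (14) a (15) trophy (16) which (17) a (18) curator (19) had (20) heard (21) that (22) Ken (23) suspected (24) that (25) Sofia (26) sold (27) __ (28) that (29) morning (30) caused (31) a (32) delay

The gap at 27 is the object of "sold", inside a relative clause.
The relative pronoun is "which" (word 16); it is bound by the head noun immediately before it.
Its filler is the head noun "trophy", at word 15.

15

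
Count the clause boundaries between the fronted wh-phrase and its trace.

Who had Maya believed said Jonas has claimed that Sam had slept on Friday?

"who" is extracted from the subject of "said".
Boundaries crossed, outermost first: [Ø] — 1 in total.

1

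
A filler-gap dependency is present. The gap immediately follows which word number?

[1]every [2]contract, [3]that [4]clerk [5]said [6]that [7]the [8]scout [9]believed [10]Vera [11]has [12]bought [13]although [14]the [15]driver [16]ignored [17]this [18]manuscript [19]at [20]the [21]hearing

12

The displaced element is "every contract" (word 2).
It is linked across 2 clause boundaries (that → Ø).
It functions as the direct object of "bought", so the gap sits immediately after word 12 ("bought").
Base order: That clerk said that the scout believed Vera has bought every contract although the driver ignored this manuscript at the hearing.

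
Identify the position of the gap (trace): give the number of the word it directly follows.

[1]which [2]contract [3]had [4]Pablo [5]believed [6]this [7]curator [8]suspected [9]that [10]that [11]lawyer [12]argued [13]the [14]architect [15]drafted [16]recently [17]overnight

15

The displaced element is "which contract" (word 2).
It is linked across 3 clause boundaries (Ø → that → Ø).
It functions as the direct object of "drafted", so the gap sits immediately after word 15 ("drafted").
Base order: Pablo had believed this curator suspected that that lawyer argued the architect drafted which contract recently overnight.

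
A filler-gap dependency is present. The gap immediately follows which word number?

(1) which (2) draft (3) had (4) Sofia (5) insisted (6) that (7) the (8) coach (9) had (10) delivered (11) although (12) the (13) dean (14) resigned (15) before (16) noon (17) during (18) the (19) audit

The displaced element is "which draft" (word 2).
It is linked across 1 clause boundary (that).
It functions as the direct object of "delivered", so the gap sits immediately after word 10 ("delivered").
Base order: Sofia had insisted that the coach had delivered which draft although the dean resigned before noon during the audit.

10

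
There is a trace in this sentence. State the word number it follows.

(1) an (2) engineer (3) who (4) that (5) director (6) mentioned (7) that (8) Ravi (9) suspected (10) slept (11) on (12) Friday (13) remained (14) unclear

9

The displaced element is "an engineer" (word 2).
It is linked across 2 clause boundaries (that → Ø).
It functions as the subject of "slept", so the gap sits immediately after word 9 ("suspected").
Base order: That director mentioned that Ravi suspected an engineer slept on Friday.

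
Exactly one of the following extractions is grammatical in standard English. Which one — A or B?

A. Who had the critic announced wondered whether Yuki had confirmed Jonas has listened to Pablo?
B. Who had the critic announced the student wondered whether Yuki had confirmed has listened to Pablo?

A

In B, the wh-phrase is extracted from inside a wh-island (introduced by "whether"), which blocks movement.
In A, the extraction path crosses only that-complement boundaries, which are transparent.
So A is grammatical.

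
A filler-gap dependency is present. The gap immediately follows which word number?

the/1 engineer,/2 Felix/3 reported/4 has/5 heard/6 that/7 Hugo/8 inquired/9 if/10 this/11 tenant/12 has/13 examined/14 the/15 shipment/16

The displaced element is "the engineer" (word 2).
It is linked across 1 clause boundary (Ø).
It functions as the subject of "heard", so the gap sits immediately after word 4 ("reported").
Base order: Felix reported that the engineer has heard that Hugo inquired if this tenant has examined the shipment.

4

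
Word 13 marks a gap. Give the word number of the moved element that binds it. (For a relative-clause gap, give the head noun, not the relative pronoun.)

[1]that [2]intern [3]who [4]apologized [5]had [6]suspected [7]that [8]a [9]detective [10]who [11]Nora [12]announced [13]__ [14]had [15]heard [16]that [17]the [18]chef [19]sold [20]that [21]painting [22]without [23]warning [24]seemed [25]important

The gap at 13 is the subject of "heard", inside a relative clause.
The relative pronoun is "who" (word 10); it is bound by the head noun immediately before it.
Its filler is the head noun "detective", at word 9.

9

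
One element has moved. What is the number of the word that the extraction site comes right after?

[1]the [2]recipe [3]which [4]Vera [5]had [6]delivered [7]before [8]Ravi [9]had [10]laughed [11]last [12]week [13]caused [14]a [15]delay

The displaced element is "the recipe" (word 2).
It functions as the direct object of "delivered", so the gap sits immediately after word 6 ("delivered").
Base order: Vera had delivered the recipe before Ravi had laughed last week.

6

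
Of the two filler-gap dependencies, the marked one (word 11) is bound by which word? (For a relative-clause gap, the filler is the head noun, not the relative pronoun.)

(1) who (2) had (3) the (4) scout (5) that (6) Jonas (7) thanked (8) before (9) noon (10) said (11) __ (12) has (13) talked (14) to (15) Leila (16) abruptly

1

The marked gap is the subject of "talked".
Its filler is the fronted wh-phrase "who", at word 1.
(The other dependency links word 4 to a gap after word 7.)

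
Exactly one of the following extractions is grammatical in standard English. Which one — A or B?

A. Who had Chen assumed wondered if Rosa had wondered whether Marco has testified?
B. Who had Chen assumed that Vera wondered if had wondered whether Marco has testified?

A

In B, the wh-phrase is extracted from inside a wh-island (introduced by "if"), which blocks movement.
In A, the extraction path crosses only that-complement boundaries, which are transparent.
So A is grammatical.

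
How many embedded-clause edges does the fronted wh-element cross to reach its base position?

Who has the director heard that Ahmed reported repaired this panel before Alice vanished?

"who" is extracted from the subject of "repaired".
Boundaries crossed, outermost first: [that], [Ø] — 2 in total.

2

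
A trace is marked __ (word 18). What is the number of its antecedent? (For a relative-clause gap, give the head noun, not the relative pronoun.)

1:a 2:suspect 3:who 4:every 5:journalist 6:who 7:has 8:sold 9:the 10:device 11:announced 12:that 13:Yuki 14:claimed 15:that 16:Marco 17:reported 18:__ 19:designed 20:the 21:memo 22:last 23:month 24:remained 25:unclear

2

The gap at 18 is the subject of "designed", inside a relative clause.
The relative pronoun is "who" (word 3); it is bound by the head noun immediately before it.
Its filler is the head noun "suspect", at word 2.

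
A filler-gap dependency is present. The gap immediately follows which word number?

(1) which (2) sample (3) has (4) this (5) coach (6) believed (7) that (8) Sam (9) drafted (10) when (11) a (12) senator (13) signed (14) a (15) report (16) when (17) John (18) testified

9

The displaced element is "which sample" (word 2).
It is linked across 1 clause boundary (that).
It functions as the direct object of "drafted", so the gap sits immediately after word 9 ("drafted").
Base order: This coach has believed that Sam drafted which sample when a senator signed a report when John testified.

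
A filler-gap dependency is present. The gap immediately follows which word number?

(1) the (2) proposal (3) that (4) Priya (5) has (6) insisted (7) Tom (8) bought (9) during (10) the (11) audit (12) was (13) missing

8

The displaced element is "the proposal" (word 2).
It is linked across 1 clause boundary (Ø).
It functions as the direct object of "bought", so the gap sits immediately after word 8 ("bought").
Base order: Priya has insisted Tom bought the proposal during the audit.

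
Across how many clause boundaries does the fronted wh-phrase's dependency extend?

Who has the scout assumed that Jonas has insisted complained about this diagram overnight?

2

"who" is extracted from the subject of "complained".
Boundaries crossed, outermost first: [that], [Ø] — 2 in total.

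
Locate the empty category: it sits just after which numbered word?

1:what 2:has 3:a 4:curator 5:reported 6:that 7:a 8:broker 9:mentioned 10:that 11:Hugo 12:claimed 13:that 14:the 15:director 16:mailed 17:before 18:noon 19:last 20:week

16

The displaced element is "what" (word 1).
It is linked across 3 clause boundaries (that → that → that).
It functions as the direct object of "mailed", so the gap sits immediately after word 16 ("mailed").
Base order: A curator has reported that a broker mentioned that Hugo claimed that the director mailed what before noon last week.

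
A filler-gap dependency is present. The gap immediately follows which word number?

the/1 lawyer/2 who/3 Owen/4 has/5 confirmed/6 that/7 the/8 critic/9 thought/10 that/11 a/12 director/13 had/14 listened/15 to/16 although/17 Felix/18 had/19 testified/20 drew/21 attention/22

16

The displaced element is "the lawyer" (word 2).
It is linked across 2 clause boundaries (that → that).
It functions as the object of the preposition "to" of "listened", so the gap sits immediately after word 16 ("to").
Base order: Owen has confirmed that the critic thought that a director had listened to the lawyer although Felix had testified.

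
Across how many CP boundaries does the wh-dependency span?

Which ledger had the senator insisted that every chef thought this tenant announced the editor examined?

"which ledger" is extracted from the object of "examined".
Boundaries crossed, outermost first: [that], [Ø], [Ø] — 3 in total.

3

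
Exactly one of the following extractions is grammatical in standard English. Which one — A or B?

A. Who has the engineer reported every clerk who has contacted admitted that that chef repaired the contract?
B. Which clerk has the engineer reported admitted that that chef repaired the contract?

B

In A, the wh-phrase is extracted from inside a complex-NP island (relative clause) (introduced by "who"), which blocks movement.
In B, the extraction path crosses only that-complement boundaries, which are transparent.
So B is grammatical.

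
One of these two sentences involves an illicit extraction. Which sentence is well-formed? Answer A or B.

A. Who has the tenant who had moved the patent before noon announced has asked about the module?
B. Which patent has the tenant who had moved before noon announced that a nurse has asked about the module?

In B, the wh-phrase is extracted from inside a complex-NP island (relative clause) (introduced by "who"), which blocks movement.
In A, the extraction path crosses only that-complement boundaries, which are transparent.
So A is grammatical.

A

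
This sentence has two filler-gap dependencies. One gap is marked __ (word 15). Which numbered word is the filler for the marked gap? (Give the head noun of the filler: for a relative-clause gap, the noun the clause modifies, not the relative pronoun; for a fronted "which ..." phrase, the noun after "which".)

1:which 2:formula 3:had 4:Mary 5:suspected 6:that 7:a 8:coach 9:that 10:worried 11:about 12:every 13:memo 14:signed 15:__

2

The marked gap is the direct object of "signed".
Its filler is the fronted wh-phrase "which formula", at word 2.
(The other dependency links word 8 to a gap after word 9.)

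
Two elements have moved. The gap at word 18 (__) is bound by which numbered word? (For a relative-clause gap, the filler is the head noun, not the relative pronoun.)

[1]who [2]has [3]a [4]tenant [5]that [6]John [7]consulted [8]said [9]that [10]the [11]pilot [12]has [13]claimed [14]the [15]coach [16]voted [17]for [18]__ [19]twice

1

The marked gap is the object of the preposition "for" of "voted".
Its filler is the fronted wh-phrase "who", at word 1.
(The other dependency links word 4 to a gap after word 7.)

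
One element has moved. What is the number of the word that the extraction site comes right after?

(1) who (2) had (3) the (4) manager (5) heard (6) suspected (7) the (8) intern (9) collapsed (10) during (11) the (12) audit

The displaced element is "who" (word 1).
It is linked across 1 clause boundary (Ø).
It functions as the subject of "suspected", so the gap sits immediately after word 5 ("heard").
Base order: The manager had heard that who suspected the intern collapsed during the audit.

5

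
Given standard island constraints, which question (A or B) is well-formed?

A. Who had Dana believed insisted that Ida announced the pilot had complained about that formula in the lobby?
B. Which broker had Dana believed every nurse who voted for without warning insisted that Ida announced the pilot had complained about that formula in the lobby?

A

In B, the wh-phrase is extracted from inside a complex-NP island (relative clause) (introduced by "who"), which blocks movement.
In A, the extraction path crosses only that-complement boundaries, which are transparent.
So A is grammatical.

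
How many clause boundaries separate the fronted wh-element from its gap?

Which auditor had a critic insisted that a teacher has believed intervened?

2

"which auditor" is extracted from the subject of "intervened".
Boundaries crossed, outermost first: [that], [Ø] — 2 in total.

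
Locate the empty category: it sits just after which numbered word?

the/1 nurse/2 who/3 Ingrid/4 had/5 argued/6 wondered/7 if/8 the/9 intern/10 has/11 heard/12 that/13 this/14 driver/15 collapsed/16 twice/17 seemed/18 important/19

The displaced element is "the nurse" (word 2).
It is linked across 1 clause boundary (Ø).
It functions as the subject of "wondered", so the gap sits immediately after word 6 ("argued").
Base order: Ingrid had argued the nurse wondered if the intern has heard that this driver collapsed twice.

6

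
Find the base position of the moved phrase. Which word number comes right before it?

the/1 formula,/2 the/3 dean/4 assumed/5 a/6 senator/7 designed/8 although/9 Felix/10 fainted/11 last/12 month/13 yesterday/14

The displaced element is "the formula" (word 2).
It is linked across 1 clause boundary (Ø).
It functions as the direct object of "designed", so the gap sits immediately after word 8 ("designed").
Base order: The dean assumed a senator designed the formula although Felix fainted last month yesterday.

8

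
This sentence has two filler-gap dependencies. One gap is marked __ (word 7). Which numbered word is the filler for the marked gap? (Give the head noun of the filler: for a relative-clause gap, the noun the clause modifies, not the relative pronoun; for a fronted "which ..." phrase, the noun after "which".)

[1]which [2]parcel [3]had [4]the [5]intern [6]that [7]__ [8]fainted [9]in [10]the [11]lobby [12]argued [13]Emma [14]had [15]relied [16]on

5

The marked gap is inside the relative clause, the subject of "fainted".
Its filler is the head noun "intern" (via "that"), at word 5.
(The other dependency links word 2 to a gap after word 16.)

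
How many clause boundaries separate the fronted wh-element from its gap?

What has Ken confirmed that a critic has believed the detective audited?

"what" is extracted from the object of "audited".
Boundaries crossed, outermost first: [that], [Ø] — 2 in total.

2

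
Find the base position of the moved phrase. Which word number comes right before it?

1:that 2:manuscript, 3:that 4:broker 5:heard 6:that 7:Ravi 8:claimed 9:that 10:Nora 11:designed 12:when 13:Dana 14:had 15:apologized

11

The displaced element is "that manuscript" (word 2).
It is linked across 2 clause boundaries (that → that).
It functions as the direct object of "designed", so the gap sits immediately after word 11 ("designed").
Base order: That broker heard that Ravi claimed that Nora designed that manuscript when Dana had apologized.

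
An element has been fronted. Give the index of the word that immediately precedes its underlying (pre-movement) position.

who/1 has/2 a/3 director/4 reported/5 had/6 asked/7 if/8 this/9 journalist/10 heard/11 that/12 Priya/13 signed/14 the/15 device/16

5

The displaced element is "who" (word 1).
It is linked across 1 clause boundary (Ø).
It functions as the subject of "asked", so the gap sits immediately after word 5 ("reported").
Base order: A director has reported that who had asked if this journalist heard that Priya signed the device.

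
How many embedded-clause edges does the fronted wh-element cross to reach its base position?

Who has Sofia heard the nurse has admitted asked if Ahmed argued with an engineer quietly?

2

"who" is extracted from the subject of "asked".
Boundaries crossed, outermost first: [Ø], [Ø] — 2 in total.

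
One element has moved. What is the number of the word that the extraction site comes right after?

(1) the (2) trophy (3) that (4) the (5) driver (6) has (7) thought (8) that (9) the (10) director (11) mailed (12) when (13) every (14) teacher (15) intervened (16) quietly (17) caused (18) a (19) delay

11

The displaced element is "the trophy" (word 2).
It is linked across 1 clause boundary (that).
It functions as the direct object of "mailed", so the gap sits immediately after word 11 ("mailed").
Base order: The driver has thought that the director mailed the trophy when every teacher intervened quietly.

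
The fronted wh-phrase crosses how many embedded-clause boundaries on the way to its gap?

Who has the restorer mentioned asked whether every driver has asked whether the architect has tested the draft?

"who" is extracted from the subject of "asked".
Boundaries crossed, outermost first: [Ø] — 1 in total.

1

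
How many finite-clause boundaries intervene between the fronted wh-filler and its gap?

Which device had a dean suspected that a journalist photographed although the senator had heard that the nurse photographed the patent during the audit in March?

"which device" is extracted from the object of "photographed".
Boundaries crossed, outermost first: [that] — 1 in total.

1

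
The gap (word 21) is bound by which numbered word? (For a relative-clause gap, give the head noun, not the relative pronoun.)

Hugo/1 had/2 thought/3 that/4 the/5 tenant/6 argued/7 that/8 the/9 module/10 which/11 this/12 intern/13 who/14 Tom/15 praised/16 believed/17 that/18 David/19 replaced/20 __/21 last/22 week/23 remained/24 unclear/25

The gap at 21 is the object of "replaced", inside a relative clause.
The relative pronoun is "which" (word 11); it is bound by the head noun immediately before it.
Its filler is the head noun "module", at word 10.

10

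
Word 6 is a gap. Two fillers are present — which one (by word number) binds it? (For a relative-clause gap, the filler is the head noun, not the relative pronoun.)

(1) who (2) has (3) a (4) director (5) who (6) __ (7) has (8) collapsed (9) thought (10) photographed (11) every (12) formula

The marked gap is inside the relative clause, the subject of "collapsed".
Its filler is the head noun "director" (via "who"), at word 4.
(The other dependency links word 1 to a gap after word 9.)

4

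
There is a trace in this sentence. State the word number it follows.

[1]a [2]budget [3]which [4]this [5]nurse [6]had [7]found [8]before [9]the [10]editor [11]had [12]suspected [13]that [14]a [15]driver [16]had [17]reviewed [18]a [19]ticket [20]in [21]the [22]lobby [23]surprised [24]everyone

7

The displaced element is "a budget" (word 2).
It functions as the direct object of "found", so the gap sits immediately after word 7 ("found").
Base order: This nurse had found a budget before the editor had suspected that a driver had reviewed a ticket in the lobby.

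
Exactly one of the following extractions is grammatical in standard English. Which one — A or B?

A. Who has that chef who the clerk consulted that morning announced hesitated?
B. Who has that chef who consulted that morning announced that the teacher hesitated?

In B, the wh-phrase is extracted from inside a complex-NP island (relative clause) (introduced by "who"), which blocks movement.
In A, the extraction path crosses only that-complement boundaries, which are transparent.
So A is grammatical.

A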